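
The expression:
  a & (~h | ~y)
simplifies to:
a & (~h | ~y)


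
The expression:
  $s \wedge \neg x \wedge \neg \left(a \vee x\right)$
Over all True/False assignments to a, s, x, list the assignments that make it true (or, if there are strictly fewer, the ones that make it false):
is true only for:
  a=False, s=True, x=False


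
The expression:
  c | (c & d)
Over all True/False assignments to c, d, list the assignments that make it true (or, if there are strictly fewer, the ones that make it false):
is true only for:
  c=True, d=False;
  c=True, d=True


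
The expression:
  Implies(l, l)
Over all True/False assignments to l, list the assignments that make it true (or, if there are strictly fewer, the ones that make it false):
is always true.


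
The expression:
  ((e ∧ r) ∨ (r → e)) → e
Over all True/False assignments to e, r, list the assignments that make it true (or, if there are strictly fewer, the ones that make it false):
is false only for:
  e=False, r=False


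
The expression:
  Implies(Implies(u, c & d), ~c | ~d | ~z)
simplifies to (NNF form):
~c | ~d | ~z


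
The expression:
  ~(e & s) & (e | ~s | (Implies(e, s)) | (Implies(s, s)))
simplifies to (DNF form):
~e | ~s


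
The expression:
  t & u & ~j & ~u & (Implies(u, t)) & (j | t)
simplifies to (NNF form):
False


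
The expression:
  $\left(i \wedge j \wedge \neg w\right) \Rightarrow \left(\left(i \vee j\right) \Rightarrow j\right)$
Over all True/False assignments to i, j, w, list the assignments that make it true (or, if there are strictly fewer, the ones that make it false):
is always true.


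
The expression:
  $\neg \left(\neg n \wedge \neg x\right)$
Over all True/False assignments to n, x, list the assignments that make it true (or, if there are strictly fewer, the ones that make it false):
is false only for:
  n=False, x=False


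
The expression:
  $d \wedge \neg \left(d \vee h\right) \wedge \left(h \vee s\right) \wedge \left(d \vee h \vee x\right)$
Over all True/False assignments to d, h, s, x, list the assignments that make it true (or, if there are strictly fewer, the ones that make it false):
is never true.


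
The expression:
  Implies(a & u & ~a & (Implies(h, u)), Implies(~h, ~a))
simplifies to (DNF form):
True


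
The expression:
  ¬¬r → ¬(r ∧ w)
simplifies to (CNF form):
¬r ∨ ¬w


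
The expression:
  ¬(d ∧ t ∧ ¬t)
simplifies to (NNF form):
True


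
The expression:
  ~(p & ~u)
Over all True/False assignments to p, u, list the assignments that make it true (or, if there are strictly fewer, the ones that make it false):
is false only for:
  p=True, u=False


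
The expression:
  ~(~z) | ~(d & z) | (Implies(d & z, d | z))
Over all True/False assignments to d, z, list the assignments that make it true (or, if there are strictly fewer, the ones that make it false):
is always true.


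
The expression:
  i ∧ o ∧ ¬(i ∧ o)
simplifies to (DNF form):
False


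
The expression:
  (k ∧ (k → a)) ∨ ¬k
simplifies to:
a ∨ ¬k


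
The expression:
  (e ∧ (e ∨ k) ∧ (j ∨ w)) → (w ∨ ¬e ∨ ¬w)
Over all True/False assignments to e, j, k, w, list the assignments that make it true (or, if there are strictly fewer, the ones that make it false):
is always true.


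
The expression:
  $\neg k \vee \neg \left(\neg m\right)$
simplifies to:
$m \vee \neg k$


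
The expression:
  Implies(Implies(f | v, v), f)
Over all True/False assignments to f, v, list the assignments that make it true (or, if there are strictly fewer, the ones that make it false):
is true only for:
  f=True, v=False;
  f=True, v=True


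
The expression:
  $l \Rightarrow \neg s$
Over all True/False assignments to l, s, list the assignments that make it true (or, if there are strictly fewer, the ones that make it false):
is false only for:
  l=True, s=True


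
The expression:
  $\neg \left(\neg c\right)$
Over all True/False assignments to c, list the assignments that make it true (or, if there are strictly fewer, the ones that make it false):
is true only for:
  c=True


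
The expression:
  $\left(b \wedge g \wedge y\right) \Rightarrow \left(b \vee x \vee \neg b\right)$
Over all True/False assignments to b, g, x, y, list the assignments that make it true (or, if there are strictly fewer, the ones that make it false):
is always true.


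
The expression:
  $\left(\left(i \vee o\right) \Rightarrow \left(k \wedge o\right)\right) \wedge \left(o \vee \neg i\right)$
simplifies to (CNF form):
$\left(k \vee \neg o\right) \wedge \left(o \vee \neg i\right)$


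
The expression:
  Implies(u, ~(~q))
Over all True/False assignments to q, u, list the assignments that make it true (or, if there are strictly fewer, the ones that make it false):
is false only for:
  q=False, u=True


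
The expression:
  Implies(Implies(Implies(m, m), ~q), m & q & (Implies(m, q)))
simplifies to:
q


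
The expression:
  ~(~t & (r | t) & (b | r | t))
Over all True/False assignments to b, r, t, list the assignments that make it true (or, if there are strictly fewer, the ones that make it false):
is false only for:
  b=False, r=True, t=False;
  b=True, r=True, t=False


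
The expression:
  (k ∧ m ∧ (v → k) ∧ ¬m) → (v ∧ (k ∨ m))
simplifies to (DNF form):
True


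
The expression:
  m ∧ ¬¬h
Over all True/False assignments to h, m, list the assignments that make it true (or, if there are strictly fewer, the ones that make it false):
is true only for:
  h=True, m=True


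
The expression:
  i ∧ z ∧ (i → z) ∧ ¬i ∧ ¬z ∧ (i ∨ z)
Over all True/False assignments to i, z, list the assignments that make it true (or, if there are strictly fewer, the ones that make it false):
is never true.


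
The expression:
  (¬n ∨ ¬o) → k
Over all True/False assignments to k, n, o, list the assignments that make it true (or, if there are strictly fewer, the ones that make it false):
is false only for:
  k=False, n=False, o=False;
  k=False, n=False, o=True;
  k=False, n=True, o=False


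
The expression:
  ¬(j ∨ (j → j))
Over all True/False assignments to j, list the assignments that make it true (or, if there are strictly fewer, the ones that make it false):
is never true.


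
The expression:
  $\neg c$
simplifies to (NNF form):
$\neg c$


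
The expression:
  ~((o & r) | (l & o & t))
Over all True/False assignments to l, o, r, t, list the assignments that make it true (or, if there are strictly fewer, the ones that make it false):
is false only for:
  l=False, o=True, r=True, t=False;
  l=False, o=True, r=True, t=True;
  l=True, o=True, r=False, t=True;
  l=True, o=True, r=True, t=False;
  l=True, o=True, r=True, t=True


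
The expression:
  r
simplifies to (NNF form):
r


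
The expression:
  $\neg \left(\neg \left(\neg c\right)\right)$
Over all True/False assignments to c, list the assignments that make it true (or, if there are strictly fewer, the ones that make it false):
is true only for:
  c=False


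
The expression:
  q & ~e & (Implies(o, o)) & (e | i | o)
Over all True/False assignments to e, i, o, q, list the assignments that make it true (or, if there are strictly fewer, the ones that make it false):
is true only for:
  e=False, i=False, o=True, q=True;
  e=False, i=True, o=False, q=True;
  e=False, i=True, o=True, q=True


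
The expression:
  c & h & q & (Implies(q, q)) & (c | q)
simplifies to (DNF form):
c & h & q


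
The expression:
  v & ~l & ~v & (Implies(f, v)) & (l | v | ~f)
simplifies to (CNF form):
False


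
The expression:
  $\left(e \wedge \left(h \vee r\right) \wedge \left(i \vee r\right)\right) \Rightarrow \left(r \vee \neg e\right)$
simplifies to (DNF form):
$r \vee \neg e \vee \neg h \vee \neg i$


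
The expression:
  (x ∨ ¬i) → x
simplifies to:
i ∨ x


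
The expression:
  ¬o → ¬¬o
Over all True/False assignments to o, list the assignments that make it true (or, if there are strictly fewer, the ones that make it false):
is true only for:
  o=True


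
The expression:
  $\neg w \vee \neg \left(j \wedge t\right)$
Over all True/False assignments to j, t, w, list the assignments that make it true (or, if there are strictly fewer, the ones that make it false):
is false only for:
  j=True, t=True, w=True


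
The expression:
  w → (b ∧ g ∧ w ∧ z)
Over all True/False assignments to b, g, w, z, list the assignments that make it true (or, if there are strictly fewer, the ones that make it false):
is false only for:
  b=False, g=False, w=True, z=False;
  b=False, g=False, w=True, z=True;
  b=False, g=True, w=True, z=False;
  b=False, g=True, w=True, z=True;
  b=True, g=False, w=True, z=False;
  b=True, g=False, w=True, z=True;
  b=True, g=True, w=True, z=False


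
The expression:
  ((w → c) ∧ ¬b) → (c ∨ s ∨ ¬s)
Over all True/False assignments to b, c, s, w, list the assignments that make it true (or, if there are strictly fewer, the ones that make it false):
is always true.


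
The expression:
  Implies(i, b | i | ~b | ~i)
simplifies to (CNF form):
True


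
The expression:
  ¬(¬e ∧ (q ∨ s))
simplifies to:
e ∨ (¬q ∧ ¬s)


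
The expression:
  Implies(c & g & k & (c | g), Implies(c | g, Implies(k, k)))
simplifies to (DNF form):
True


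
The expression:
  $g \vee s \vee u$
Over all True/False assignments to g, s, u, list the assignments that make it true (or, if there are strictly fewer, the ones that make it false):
is false only for:
  g=False, s=False, u=False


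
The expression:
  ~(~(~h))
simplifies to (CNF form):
~h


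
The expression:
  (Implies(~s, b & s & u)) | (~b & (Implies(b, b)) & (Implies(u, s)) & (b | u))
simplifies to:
s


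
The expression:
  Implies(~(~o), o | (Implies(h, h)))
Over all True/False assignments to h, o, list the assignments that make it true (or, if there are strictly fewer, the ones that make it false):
is always true.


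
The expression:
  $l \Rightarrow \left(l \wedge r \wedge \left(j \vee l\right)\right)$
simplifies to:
$r \vee \neg l$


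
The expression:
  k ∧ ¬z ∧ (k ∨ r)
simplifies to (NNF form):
k ∧ ¬z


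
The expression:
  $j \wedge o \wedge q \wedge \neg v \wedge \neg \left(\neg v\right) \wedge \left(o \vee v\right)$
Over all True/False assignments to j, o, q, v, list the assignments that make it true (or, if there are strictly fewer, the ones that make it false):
is never true.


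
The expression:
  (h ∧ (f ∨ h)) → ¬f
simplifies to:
¬f ∨ ¬h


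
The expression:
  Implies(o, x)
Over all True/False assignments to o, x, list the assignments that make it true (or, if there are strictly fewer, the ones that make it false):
is false only for:
  o=True, x=False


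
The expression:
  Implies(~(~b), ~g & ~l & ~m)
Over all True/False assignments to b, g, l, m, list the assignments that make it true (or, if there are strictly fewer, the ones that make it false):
is false only for:
  b=True, g=False, l=False, m=True;
  b=True, g=False, l=True, m=False;
  b=True, g=False, l=True, m=True;
  b=True, g=True, l=False, m=False;
  b=True, g=True, l=False, m=True;
  b=True, g=True, l=True, m=False;
  b=True, g=True, l=True, m=True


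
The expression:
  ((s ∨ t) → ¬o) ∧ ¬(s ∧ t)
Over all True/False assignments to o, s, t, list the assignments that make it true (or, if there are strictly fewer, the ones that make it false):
is true only for:
  o=False, s=False, t=False;
  o=False, s=False, t=True;
  o=False, s=True, t=False;
  o=True, s=False, t=False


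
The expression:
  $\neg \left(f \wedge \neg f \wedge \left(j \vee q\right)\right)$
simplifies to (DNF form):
$\text{True}$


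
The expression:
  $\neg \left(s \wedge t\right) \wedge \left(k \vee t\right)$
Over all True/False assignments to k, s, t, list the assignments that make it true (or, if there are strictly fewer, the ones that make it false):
is true only for:
  k=False, s=False, t=True;
  k=True, s=False, t=False;
  k=True, s=False, t=True;
  k=True, s=True, t=False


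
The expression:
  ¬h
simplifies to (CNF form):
¬h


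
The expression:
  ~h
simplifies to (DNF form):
~h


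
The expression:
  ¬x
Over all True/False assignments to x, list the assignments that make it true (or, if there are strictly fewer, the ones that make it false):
is true only for:
  x=False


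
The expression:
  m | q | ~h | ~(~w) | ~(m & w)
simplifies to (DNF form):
True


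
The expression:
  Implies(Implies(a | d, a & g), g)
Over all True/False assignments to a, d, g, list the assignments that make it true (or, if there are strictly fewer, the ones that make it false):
is false only for:
  a=False, d=False, g=False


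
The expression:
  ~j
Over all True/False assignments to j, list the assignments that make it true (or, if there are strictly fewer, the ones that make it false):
is true only for:
  j=False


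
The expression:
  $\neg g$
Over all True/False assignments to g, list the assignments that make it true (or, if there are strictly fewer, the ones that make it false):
is true only for:
  g=False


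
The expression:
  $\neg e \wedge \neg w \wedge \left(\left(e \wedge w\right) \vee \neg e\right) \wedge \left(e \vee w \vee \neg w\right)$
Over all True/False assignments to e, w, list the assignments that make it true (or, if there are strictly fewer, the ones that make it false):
is true only for:
  e=False, w=False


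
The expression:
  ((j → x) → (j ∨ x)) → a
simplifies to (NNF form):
a ∨ (¬j ∧ ¬x)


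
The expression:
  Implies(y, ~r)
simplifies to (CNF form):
~r | ~y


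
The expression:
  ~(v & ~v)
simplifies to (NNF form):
True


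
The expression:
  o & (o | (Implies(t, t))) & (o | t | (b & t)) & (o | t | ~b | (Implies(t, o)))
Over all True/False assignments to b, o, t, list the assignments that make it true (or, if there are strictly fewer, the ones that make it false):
is true only for:
  b=False, o=True, t=False;
  b=False, o=True, t=True;
  b=True, o=True, t=False;
  b=True, o=True, t=True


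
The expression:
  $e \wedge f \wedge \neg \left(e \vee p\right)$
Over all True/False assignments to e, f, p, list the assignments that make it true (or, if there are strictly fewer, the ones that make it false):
is never true.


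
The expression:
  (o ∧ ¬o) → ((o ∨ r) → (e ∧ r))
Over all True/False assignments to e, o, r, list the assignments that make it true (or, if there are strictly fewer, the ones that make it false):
is always true.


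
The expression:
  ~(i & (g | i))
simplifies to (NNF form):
~i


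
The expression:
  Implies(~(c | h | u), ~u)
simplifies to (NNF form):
True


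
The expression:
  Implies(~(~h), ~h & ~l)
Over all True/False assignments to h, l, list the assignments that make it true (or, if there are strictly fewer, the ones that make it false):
is true only for:
  h=False, l=False;
  h=False, l=True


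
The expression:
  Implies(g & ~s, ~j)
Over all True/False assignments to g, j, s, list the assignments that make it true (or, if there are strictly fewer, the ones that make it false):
is false only for:
  g=True, j=True, s=False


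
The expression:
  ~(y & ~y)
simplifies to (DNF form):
True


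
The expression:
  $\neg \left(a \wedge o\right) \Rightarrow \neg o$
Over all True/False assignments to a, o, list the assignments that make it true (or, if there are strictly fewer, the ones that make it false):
is false only for:
  a=False, o=True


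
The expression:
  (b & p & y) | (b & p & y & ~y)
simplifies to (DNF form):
b & p & y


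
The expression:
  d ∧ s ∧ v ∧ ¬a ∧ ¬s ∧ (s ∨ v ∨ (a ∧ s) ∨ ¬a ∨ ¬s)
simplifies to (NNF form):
False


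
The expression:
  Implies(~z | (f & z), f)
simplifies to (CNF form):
f | z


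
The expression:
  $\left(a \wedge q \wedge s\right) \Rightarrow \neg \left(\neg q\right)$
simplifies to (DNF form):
$\text{True}$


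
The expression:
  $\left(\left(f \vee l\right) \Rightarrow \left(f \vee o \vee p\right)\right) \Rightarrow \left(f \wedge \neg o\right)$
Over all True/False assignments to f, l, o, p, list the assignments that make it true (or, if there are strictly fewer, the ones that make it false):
is true only for:
  f=False, l=True, o=False, p=False;
  f=True, l=False, o=False, p=False;
  f=True, l=False, o=False, p=True;
  f=True, l=True, o=False, p=False;
  f=True, l=True, o=False, p=True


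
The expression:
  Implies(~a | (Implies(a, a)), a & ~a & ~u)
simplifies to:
False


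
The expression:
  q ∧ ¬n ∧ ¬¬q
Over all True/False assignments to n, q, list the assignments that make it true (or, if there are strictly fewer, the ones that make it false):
is true only for:
  n=False, q=True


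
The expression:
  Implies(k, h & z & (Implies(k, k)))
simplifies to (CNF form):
(h | ~k) & (z | ~k)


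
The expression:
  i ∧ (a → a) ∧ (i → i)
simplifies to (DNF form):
i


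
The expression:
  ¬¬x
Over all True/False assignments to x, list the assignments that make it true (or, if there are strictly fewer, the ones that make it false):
is true only for:
  x=True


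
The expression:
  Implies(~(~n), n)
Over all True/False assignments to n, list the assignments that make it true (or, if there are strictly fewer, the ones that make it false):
is always true.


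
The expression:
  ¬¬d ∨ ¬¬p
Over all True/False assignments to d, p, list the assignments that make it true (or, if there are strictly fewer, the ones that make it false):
is false only for:
  d=False, p=False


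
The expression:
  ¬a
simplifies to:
¬a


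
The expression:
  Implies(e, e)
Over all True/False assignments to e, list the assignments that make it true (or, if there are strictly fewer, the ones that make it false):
is always true.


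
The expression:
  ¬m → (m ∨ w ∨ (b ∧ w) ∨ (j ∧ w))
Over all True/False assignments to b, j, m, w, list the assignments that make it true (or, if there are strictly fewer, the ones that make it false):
is false only for:
  b=False, j=False, m=False, w=False;
  b=False, j=True, m=False, w=False;
  b=True, j=False, m=False, w=False;
  b=True, j=True, m=False, w=False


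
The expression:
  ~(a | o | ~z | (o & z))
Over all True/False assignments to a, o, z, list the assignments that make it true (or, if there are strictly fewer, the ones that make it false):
is true only for:
  a=False, o=False, z=True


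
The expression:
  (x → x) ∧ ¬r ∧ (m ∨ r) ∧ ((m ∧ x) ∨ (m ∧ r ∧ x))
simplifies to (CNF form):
m ∧ x ∧ ¬r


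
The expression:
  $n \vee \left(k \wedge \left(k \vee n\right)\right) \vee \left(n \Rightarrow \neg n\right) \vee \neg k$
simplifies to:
$\text{True}$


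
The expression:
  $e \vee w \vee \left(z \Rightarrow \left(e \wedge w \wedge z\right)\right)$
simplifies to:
$e \vee w \vee \neg z$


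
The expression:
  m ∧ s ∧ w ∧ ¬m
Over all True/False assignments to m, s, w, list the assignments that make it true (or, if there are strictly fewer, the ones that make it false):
is never true.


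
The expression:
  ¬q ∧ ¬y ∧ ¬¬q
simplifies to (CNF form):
False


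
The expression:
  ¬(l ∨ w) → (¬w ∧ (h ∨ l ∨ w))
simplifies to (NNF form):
h ∨ l ∨ w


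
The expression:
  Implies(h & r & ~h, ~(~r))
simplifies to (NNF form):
True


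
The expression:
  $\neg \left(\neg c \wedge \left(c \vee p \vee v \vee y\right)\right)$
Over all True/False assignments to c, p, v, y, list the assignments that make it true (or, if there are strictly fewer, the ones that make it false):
is false only for:
  c=False, p=False, v=False, y=True;
  c=False, p=False, v=True, y=False;
  c=False, p=False, v=True, y=True;
  c=False, p=True, v=False, y=False;
  c=False, p=True, v=False, y=True;
  c=False, p=True, v=True, y=False;
  c=False, p=True, v=True, y=True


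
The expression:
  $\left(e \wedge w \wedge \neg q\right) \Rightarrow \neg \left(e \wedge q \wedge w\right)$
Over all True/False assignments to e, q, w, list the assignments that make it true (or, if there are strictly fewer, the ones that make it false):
is always true.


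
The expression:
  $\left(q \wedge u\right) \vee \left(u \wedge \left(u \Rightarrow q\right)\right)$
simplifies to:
$q \wedge u$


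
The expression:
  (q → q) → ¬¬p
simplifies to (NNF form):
p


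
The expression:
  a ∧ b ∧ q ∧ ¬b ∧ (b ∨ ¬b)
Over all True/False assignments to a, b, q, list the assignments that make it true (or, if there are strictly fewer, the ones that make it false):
is never true.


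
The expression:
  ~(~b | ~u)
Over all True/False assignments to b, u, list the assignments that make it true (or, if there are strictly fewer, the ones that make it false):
is true only for:
  b=True, u=True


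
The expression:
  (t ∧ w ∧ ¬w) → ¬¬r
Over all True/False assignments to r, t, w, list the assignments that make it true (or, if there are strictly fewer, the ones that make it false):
is always true.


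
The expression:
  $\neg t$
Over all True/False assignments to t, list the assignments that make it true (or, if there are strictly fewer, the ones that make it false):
is true only for:
  t=False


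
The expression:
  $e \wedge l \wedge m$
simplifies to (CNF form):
$e \wedge l \wedge m$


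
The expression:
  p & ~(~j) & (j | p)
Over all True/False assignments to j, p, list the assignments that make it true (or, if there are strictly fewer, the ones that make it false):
is true only for:
  j=True, p=True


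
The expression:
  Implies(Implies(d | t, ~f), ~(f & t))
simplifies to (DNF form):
True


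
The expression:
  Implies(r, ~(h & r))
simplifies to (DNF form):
~h | ~r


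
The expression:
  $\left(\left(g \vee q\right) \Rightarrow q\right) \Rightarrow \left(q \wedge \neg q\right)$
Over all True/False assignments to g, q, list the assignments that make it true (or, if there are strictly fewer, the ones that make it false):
is true only for:
  g=True, q=False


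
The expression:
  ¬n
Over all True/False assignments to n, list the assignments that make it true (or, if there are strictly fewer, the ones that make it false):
is true only for:
  n=False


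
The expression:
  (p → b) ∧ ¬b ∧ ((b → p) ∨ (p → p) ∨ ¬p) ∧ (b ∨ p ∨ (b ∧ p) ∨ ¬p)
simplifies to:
¬b ∧ ¬p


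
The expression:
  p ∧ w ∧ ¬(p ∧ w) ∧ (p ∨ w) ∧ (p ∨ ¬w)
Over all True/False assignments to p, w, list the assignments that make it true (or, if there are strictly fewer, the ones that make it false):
is never true.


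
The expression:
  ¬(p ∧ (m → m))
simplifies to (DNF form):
¬p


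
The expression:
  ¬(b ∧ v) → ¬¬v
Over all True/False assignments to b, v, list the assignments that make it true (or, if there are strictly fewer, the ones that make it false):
is true only for:
  b=False, v=True;
  b=True, v=True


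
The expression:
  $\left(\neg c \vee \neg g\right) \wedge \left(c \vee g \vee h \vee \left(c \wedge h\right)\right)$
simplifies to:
$\left(\neg c \vee \neg g\right) \wedge \left(c \vee g \vee h\right)$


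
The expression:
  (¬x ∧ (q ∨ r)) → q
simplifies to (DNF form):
q ∨ x ∨ ¬r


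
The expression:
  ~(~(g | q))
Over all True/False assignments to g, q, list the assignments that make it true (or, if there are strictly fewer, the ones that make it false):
is false only for:
  g=False, q=False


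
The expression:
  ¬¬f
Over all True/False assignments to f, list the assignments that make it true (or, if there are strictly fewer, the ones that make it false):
is true only for:
  f=True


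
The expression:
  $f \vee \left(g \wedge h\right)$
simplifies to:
$f \vee \left(g \wedge h\right)$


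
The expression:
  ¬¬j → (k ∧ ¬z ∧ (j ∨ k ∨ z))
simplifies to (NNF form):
(k ∧ ¬z) ∨ ¬j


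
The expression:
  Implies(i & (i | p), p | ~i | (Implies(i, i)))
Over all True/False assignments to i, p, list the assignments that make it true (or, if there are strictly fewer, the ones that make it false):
is always true.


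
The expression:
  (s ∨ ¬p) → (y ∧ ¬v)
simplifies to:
(p ∧ ¬s) ∨ (y ∧ ¬v)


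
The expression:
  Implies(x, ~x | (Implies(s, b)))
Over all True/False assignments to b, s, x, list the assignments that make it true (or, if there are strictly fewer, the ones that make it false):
is false only for:
  b=False, s=True, x=True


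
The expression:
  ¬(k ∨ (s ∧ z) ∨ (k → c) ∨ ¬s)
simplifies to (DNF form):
False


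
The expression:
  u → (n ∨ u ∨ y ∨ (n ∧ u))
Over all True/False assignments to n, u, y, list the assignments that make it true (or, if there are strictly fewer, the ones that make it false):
is always true.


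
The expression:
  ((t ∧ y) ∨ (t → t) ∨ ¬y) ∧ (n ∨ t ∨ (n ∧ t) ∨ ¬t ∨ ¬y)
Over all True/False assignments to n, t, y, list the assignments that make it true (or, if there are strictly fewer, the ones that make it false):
is always true.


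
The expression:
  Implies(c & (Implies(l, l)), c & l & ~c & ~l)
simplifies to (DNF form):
~c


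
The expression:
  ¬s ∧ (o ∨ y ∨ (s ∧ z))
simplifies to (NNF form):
¬s ∧ (o ∨ y)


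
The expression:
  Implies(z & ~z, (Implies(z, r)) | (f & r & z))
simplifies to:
True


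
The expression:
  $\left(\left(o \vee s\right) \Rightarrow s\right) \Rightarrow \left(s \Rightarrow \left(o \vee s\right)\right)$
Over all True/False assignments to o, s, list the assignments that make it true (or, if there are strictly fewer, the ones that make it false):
is always true.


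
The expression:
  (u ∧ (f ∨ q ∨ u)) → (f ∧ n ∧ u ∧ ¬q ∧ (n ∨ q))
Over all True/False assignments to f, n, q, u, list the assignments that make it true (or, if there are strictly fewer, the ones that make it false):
is false only for:
  f=False, n=False, q=False, u=True;
  f=False, n=False, q=True, u=True;
  f=False, n=True, q=False, u=True;
  f=False, n=True, q=True, u=True;
  f=True, n=False, q=False, u=True;
  f=True, n=False, q=True, u=True;
  f=True, n=True, q=True, u=True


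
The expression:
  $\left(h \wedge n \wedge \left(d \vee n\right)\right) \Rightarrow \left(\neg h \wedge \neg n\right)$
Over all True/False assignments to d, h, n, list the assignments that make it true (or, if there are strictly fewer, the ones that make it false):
is false only for:
  d=False, h=True, n=True;
  d=True, h=True, n=True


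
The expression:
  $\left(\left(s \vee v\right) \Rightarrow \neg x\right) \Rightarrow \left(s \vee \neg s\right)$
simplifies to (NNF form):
$\text{True}$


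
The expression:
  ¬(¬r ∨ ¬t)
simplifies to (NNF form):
r ∧ t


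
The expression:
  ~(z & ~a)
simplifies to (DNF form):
a | ~z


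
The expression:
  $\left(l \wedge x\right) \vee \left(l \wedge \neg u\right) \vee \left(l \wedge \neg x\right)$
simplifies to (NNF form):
$l$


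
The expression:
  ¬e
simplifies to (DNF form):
¬e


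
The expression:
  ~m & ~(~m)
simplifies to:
False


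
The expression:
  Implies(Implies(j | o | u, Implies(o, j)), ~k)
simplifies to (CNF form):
(o | ~k) & (~j | ~k)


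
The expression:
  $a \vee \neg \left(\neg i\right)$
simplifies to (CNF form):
$a \vee i$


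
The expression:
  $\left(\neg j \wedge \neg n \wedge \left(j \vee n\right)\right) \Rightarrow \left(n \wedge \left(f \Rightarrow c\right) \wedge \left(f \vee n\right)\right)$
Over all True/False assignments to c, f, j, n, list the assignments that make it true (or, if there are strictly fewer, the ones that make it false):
is always true.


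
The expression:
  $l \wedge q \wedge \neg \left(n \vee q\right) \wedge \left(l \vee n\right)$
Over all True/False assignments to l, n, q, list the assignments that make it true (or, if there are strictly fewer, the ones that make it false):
is never true.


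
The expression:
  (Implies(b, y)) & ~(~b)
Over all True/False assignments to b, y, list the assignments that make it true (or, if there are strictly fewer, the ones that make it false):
is true only for:
  b=True, y=True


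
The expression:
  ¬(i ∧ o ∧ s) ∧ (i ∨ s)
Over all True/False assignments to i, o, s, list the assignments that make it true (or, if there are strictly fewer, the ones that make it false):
is false only for:
  i=False, o=False, s=False;
  i=False, o=True, s=False;
  i=True, o=True, s=True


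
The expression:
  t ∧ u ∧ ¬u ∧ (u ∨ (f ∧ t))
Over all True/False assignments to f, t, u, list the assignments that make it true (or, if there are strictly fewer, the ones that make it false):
is never true.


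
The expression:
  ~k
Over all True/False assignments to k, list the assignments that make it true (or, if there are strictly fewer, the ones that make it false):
is true only for:
  k=False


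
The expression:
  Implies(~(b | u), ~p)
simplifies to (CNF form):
b | u | ~p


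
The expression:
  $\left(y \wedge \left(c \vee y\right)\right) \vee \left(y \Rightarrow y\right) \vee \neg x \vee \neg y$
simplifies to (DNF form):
$\text{True}$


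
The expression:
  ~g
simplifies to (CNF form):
~g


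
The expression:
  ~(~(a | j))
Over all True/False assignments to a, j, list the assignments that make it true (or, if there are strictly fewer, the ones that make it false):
is false only for:
  a=False, j=False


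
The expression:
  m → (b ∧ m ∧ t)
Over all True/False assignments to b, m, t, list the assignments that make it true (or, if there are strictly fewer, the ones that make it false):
is false only for:
  b=False, m=True, t=False;
  b=False, m=True, t=True;
  b=True, m=True, t=False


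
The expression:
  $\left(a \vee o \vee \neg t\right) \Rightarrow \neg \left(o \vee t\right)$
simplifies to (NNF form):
$\neg o \wedge \left(\neg a \vee \neg t\right)$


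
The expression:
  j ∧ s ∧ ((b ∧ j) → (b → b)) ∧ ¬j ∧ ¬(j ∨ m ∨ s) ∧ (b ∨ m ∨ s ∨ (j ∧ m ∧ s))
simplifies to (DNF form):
False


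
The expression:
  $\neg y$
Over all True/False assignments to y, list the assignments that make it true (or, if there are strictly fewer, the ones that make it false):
is true only for:
  y=False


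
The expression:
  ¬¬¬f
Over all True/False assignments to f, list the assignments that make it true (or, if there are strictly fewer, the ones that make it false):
is true only for:
  f=False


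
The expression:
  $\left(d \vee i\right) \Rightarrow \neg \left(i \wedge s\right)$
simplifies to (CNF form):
$\neg i \vee \neg s$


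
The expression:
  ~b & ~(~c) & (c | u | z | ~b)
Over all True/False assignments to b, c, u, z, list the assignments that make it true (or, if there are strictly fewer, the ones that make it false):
is true only for:
  b=False, c=True, u=False, z=False;
  b=False, c=True, u=False, z=True;
  b=False, c=True, u=True, z=False;
  b=False, c=True, u=True, z=True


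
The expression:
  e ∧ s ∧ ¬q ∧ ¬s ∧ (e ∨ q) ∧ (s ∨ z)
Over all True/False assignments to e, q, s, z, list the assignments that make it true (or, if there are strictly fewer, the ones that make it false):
is never true.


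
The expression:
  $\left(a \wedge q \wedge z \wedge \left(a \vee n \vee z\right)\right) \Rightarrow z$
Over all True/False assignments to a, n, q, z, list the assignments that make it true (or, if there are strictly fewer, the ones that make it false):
is always true.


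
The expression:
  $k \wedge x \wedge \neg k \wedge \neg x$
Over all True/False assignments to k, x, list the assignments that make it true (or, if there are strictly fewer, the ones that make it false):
is never true.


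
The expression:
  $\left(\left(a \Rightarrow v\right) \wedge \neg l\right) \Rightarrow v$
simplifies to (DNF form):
$a \vee l \vee v$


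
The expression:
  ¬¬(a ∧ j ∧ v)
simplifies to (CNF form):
a ∧ j ∧ v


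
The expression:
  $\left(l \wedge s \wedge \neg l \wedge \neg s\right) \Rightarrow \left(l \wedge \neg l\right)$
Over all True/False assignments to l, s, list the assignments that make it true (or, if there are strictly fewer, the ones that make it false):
is always true.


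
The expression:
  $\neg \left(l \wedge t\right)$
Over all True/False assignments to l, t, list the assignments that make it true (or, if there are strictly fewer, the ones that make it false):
is false only for:
  l=True, t=True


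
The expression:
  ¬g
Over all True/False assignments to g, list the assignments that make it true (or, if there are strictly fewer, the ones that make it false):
is true only for:
  g=False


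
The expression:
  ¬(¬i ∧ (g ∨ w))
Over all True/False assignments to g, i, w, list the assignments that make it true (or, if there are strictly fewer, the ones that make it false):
is false only for:
  g=False, i=False, w=True;
  g=True, i=False, w=False;
  g=True, i=False, w=True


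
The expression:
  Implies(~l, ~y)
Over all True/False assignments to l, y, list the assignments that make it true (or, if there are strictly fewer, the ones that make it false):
is false only for:
  l=False, y=True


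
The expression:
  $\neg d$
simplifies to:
$\neg d$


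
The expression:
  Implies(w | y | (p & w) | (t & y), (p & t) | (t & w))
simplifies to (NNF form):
(p & t) | (t & w) | (~w & ~y)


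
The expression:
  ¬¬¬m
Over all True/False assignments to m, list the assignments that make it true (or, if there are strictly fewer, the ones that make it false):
is true only for:
  m=False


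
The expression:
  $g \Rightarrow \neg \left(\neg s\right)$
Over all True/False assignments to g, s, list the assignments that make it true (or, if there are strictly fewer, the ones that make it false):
is false only for:
  g=True, s=False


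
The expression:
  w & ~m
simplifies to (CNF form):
w & ~m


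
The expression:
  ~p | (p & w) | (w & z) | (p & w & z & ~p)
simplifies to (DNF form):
w | ~p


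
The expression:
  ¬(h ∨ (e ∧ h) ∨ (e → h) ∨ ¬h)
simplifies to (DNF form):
False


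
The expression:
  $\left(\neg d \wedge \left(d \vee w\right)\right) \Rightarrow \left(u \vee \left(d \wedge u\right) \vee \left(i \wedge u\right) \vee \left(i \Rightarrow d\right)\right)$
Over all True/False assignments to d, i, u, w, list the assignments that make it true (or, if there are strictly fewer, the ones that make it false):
is false only for:
  d=False, i=True, u=False, w=True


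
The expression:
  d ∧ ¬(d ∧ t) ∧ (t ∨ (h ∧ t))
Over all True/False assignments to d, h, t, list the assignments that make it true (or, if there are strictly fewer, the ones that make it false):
is never true.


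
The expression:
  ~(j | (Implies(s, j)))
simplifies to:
s & ~j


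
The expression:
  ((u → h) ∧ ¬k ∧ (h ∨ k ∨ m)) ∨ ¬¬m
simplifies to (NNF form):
m ∨ (h ∧ ¬k)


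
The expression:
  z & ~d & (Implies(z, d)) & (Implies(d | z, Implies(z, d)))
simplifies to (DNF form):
False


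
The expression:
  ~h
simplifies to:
~h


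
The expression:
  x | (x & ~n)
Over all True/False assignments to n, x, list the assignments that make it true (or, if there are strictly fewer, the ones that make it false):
is true only for:
  n=False, x=True;
  n=True, x=True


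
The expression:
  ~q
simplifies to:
~q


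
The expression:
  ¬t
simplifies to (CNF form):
¬t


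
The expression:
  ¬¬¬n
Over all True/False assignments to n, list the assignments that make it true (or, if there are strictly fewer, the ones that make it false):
is true only for:
  n=False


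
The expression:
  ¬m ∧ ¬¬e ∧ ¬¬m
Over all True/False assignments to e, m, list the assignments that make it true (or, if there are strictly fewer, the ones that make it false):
is never true.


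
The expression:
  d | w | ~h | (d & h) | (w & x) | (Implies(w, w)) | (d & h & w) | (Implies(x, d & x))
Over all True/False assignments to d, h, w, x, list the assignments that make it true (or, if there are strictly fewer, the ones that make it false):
is always true.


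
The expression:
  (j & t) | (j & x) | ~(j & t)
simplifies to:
True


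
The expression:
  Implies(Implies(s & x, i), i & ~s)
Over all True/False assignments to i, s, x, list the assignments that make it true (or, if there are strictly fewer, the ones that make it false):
is true only for:
  i=False, s=True, x=True;
  i=True, s=False, x=False;
  i=True, s=False, x=True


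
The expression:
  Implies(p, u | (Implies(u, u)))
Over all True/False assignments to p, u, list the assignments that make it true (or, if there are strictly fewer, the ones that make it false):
is always true.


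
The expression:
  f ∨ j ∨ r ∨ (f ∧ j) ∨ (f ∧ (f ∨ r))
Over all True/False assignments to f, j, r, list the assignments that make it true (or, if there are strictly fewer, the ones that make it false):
is false only for:
  f=False, j=False, r=False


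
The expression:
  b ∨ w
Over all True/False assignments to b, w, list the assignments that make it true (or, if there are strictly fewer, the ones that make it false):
is false only for:
  b=False, w=False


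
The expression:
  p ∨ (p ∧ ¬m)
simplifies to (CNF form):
p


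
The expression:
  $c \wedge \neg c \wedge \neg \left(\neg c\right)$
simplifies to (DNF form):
$\text{False}$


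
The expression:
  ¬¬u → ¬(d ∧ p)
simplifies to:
¬d ∨ ¬p ∨ ¬u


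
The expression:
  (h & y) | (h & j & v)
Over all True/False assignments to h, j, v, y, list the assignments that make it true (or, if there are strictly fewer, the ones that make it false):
is true only for:
  h=True, j=False, v=False, y=True;
  h=True, j=False, v=True, y=True;
  h=True, j=True, v=False, y=True;
  h=True, j=True, v=True, y=False;
  h=True, j=True, v=True, y=True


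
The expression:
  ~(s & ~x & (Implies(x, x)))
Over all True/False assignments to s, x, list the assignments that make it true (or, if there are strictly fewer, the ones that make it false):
is false only for:
  s=True, x=False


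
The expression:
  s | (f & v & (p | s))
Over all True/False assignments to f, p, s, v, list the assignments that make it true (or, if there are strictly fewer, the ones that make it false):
is false only for:
  f=False, p=False, s=False, v=False;
  f=False, p=False, s=False, v=True;
  f=False, p=True, s=False, v=False;
  f=False, p=True, s=False, v=True;
  f=True, p=False, s=False, v=False;
  f=True, p=False, s=False, v=True;
  f=True, p=True, s=False, v=False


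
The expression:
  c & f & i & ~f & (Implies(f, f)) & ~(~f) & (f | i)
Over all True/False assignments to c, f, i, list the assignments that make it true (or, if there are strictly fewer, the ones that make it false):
is never true.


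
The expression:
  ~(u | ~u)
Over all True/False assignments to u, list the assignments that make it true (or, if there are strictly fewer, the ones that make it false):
is never true.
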